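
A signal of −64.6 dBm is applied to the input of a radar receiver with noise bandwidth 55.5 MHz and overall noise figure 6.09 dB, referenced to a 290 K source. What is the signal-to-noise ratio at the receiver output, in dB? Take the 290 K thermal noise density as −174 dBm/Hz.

Noise floor: N = −174 + 10 log₁₀(B) + NF
10 log₁₀(5.55×10⁷) = 77.44 dB
N = −174 + 77.44 + 6.09 = −90.47 dBm
SNR = P_sig − N = −64.6 − (−90.47) = 25.87 dB → 25.9 dB

25.9 dB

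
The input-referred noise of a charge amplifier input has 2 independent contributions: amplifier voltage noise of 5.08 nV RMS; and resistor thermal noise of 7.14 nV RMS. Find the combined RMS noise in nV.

Uncorrelated sources add in power (mean-square): V_tot = √(ΣV_i²)
V_tot = √[(5.08×10⁻⁹)² + (7.14×10⁻⁹)²] = 8.76×10⁻⁹ V = 8.76 nV

8.76 nV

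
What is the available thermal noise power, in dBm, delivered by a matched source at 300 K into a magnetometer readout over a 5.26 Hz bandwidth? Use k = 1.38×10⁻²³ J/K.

−166.6 dBm

P_n = kTB = 1.38×10⁻²³ × 300 × 5.26×10⁰ = 2.18×10⁻²⁰ W
In dBm: 10 log₁₀(2.18×10⁻²⁰ / 10⁻³) = −166.6 dBm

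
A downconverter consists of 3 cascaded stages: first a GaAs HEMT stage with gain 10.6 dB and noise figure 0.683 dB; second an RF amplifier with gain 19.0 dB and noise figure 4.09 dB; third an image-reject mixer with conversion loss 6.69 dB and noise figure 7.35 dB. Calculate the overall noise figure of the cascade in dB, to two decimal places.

1.18 dB

Convert to linear (a loss of L dB is a gain of −L dB): F_i = 10^(NF_i/10), G_i = 10^(G_i,dB/10)
  Stage 1: F_1 = 10^(0.683/10) = 1.170, G_1 = 10^(10.6/10) = 11.48
  Stage 2: F_2 = 10^(4.09/10) = 2.564, G_2 = 10^(19.0/10) = 79.43
  Stage 3: F_3 = 10^(7.35/10) = 5.433, G_3 = 10^(−6.69/10) = 0.2143
Friis cascade:
  F = 1.170 + (2.564 − 1)/11.48 + (5.433 − 1)/912.0 = 1.311
NF = 10 log₁₀(1.311) = 1.18 dB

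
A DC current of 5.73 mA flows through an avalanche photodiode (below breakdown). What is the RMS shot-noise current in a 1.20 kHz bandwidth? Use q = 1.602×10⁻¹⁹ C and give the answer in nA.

1.48 nA

I_n = √(2qI·B)
2qI·B = 2 × 1.602×10⁻¹⁹ × 5.73×10⁻³ × 1.20×10³ = 2.20×10⁻¹⁸ A²
I_n = √(2.20×10⁻¹⁸) = 1.48×10⁻⁹ A = 1.48 nA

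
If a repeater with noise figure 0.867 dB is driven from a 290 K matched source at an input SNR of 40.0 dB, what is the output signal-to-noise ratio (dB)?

By definition F = SNR_in/SNR_out, so in dB: SNR_out = SNR_in − NF
SNR_out = 40.0 − 0.867 = 39.133 dB

39.133 dB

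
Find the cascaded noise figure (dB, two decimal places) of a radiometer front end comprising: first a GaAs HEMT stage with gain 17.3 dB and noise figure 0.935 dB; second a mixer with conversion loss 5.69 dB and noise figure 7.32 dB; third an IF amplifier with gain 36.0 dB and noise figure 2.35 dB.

Convert to linear (a loss of L dB is a gain of −L dB): F_i = 10^(NF_i/10), G_i = 10^(G_i,dB/10)
  Stage 1: F_1 = 10^(0.935/10) = 1.240, G_1 = 10^(17.3/10) = 53.70
  Stage 2: F_2 = 10^(7.32/10) = 5.395, G_2 = 10^(−5.69/10) = 0.2698
  Stage 3: F_3 = 10^(2.35/10) = 1.718, G_3 = 10^(36.0/10) = 3981
Friis cascade:
  F = 1.240 + (5.395 − 1)/53.70 + (1.718 − 1)/14.49 = 1.372
NF = 10 log₁₀(1.372) = 1.37 dB

1.37 dB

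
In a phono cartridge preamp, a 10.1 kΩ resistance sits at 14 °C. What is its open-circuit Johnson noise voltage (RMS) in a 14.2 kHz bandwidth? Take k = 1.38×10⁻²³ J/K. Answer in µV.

T = 14 °C + 273.15 = 287.15 K
V_n = √(4kTRB)
4kTRB = 4 × 1.38×10⁻²³ × 287.15 × 1.01×10⁴ × 1.42×10⁴ = 2.27×10⁻¹² V²
V_n = √(2.27×10⁻¹²) = 1.51×10⁻⁶ V = 1.51 µV

1.51 µV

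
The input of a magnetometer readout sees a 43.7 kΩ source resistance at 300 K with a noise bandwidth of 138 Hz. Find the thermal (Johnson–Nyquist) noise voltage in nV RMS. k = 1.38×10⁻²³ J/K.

V_n = √(4kTRB)
4kTRB = 4 × 1.38×10⁻²³ × 300 × 4.37×10⁴ × 1.38×10² = 9.99×10⁻¹⁴ V²
V_n = √(9.99×10⁻¹⁴) = 3.16×10⁻⁷ V = 316 nV

316 nV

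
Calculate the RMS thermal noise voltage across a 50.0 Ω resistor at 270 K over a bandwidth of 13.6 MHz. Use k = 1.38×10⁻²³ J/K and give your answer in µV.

V_n = √(4kTRB)
4kTRB = 4 × 1.38×10⁻²³ × 270 × 5.00×10¹ × 1.36×10⁷ = 1.01×10⁻¹¹ V²
V_n = √(1.01×10⁻¹¹) = 3.18×10⁻⁶ V = 3.18 µV

3.18 µV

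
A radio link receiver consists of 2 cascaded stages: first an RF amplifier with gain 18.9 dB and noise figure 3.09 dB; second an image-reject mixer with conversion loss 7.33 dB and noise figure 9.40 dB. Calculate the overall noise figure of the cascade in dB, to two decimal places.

Convert to linear (a loss of L dB is a gain of −L dB): F_i = 10^(NF_i/10), G_i = 10^(G_i,dB/10)
  Stage 1: F_1 = 10^(3.09/10) = 2.037, G_1 = 10^(18.9/10) = 77.62
  Stage 2: F_2 = 10^(9.40/10) = 8.710, G_2 = 10^(−7.33/10) = 0.1849
Friis cascade:
  F = 2.037 + (8.710 − 1)/77.62 = 2.136
NF = 10 log₁₀(2.136) = 3.30 dB

3.30 dB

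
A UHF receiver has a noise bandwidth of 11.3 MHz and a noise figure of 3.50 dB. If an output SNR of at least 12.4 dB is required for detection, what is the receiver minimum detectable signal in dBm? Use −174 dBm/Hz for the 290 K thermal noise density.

−87.6 dBm

Sensitivity = −174 + 10 log₁₀(B) + NF + SNR_min
= −174 + 70.53 + 3.50 + 12.4
= −87.57 dBm → −87.6 dBm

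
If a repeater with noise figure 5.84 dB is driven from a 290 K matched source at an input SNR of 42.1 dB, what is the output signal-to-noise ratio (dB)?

36.26 dB

By definition F = SNR_in/SNR_out, so in dB: SNR_out = SNR_in − NF
SNR_out = 42.1 − 5.84 = 36.26 dB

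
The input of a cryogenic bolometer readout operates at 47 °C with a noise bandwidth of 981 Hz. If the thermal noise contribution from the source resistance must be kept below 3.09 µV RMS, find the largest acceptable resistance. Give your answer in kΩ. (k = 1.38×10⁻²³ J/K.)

551 kΩ

T = 47 °C + 273.15 = 320.15 K
Johnson–Nyquist: V_n = √(4kTRB) ⇒ R = V_n² / (4kTB)
4kTB = 4 × 1.38×10⁻²³ × 320.15 × 9.81×10² = 1.73×10⁻¹⁷
R = (3.09×10⁻⁶)² / 1.73×10⁻¹⁷ = 5.51×10⁵ Ω = 551 kΩ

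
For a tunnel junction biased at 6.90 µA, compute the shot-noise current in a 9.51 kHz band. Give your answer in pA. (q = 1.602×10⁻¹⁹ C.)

I_n = √(2qI·B)
2qI·B = 2 × 1.602×10⁻¹⁹ × 6.90×10⁻⁶ × 9.51×10³ = 2.10×10⁻²⁰ A²
I_n = √(2.10×10⁻²⁰) = 1.45×10⁻¹⁰ A = 145 pA

145 pA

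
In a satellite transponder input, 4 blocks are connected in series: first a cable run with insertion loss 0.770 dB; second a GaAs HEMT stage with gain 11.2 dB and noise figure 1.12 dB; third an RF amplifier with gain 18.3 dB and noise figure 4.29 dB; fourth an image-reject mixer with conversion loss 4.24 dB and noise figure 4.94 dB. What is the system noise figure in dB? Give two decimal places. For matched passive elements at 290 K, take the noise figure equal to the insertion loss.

Convert to linear (a loss of L dB is a gain of −L dB): F_i = 10^(NF_i/10), G_i = 10^(G_i,dB/10)
  Stage 1: F_1 = 10^(0.770/10) = 1.194, G_1 = 10^(−0.770/10) = 0.8375
  Stage 2: F_2 = 10^(1.12/10) = 1.294, G_2 = 10^(11.2/10) = 13.18
  Stage 3: F_3 = 10^(4.29/10) = 2.685, G_3 = 10^(18.3/10) = 67.61
  Stage 4: F_4 = 10^(4.94/10) = 3.119, G_4 = 10^(−4.24/10) = 0.3767
Friis cascade:
  F = 1.194 + (1.294 − 1)/0.8375 + (2.685 − 1)/11.04 + (3.119 − 1)/746.4 = 1.701
NF = 10 log₁₀(1.701) = 2.31 dB

2.31 dB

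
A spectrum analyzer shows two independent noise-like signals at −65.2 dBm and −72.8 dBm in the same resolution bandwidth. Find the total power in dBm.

−64.5 dBm

Convert to linear, add, convert back:
P₁ = 3.02×10⁻¹⁰ W, P₂ = 5.25×10⁻¹¹ W
P_tot = 3.54×10⁻¹⁰ W → 10 log₁₀(P_tot / 10⁻³) = −64.5 dBm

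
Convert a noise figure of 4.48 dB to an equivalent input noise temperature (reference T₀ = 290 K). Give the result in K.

524 K

F = 10^(4.48/10) = 2.80543
T_e = (F − 1)·T₀ = (2.80543 − 1) × 290 = 524 K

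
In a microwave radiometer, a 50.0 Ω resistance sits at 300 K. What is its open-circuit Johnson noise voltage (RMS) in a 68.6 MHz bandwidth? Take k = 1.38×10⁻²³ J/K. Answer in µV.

7.54 µV

V_n = √(4kTRB)
4kTRB = 4 × 1.38×10⁻²³ × 300 × 5.00×10¹ × 6.86×10⁷ = 5.68×10⁻¹¹ V²
V_n = √(5.68×10⁻¹¹) = 7.54×10⁻⁶ V = 7.54 µV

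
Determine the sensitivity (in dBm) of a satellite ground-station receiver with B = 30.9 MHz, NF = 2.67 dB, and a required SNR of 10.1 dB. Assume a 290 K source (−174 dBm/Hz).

−86.3 dBm

Sensitivity = −174 + 10 log₁₀(B) + NF + SNR_min
= −174 + 74.9 + 2.67 + 10.1
= −86.33 dBm → −86.3 dBm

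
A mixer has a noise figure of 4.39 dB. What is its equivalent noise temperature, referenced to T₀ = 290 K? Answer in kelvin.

F = 10^(4.39/10) = 2.74789
T_e = (F − 1)·T₀ = (2.74789 − 1) × 290 = 507 K

507 K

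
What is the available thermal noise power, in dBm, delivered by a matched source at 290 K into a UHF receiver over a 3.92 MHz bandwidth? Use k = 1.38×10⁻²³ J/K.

P_n = kTB = 1.38×10⁻²³ × 290 × 3.92×10⁶ = 1.57×10⁻¹⁴ W
In dBm: 10 log₁₀(1.57×10⁻¹⁴ / 10⁻³) = −108.0 dBm

−108.0 dBm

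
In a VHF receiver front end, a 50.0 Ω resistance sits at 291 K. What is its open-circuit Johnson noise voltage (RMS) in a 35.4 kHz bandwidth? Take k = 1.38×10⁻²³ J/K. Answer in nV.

169 nV

V_n = √(4kTRB)
4kTRB = 4 × 1.38×10⁻²³ × 291 × 5.00×10¹ × 3.54×10⁴ = 2.84×10⁻¹⁴ V²
V_n = √(2.84×10⁻¹⁴) = 1.69×10⁻⁷ V = 169 nV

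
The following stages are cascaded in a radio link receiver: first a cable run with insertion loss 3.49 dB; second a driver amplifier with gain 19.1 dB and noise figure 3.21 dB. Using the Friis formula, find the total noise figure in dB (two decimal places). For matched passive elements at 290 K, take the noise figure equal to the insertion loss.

Convert to linear (a loss of L dB is a gain of −L dB): F_i = 10^(NF_i/10), G_i = 10^(G_i,dB/10)
  Stage 1: F_1 = 10^(3.49/10) = 2.234, G_1 = 10^(−3.49/10) = 0.4477
  Stage 2: F_2 = 10^(3.21/10) = 2.094, G_2 = 10^(19.1/10) = 81.28
Friis cascade:
  F = 2.234 + (2.094 − 1)/0.4477 = 4.677
NF = 10 log₁₀(4.677) = 6.70 dB

6.70 dB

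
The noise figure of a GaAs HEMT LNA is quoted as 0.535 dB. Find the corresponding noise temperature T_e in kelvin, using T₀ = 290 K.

F = 10^(0.535/10) = 1.1311
T_e = (F − 1)·T₀ = (1.1311 − 1) × 290 = 38.0 K

38.0 K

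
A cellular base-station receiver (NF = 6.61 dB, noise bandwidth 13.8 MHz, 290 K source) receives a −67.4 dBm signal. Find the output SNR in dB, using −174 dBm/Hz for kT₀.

28.6 dB

Noise floor: N = −174 + 10 log₁₀(B) + NF
10 log₁₀(1.38×10⁷) = 71.4 dB
N = −174 + 71.4 + 6.61 = −95.99 dBm
SNR = P_sig − N = −67.4 − (−95.99) = 28.59 dB → 28.6 dB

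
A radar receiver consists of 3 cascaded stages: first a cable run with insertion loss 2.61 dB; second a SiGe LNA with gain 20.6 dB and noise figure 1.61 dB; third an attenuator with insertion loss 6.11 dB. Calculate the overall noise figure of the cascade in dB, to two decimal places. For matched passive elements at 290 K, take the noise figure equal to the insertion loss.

4.30 dB

Convert to linear (a loss of L dB is a gain of −L dB): F_i = 10^(NF_i/10), G_i = 10^(G_i,dB/10)
  Stage 1: F_1 = 10^(2.61/10) = 1.824, G_1 = 10^(−2.61/10) = 0.5483
  Stage 2: F_2 = 10^(1.61/10) = 1.449, G_2 = 10^(20.6/10) = 114.8
  Stage 3: F_3 = 10^(6.11/10) = 4.083, G_3 = 10^(−6.11/10) = 0.2449
Friis cascade:
  F = 1.824 + (1.449 − 1)/0.5483 + (4.083 − 1)/62.95 = 2.691
NF = 10 log₁₀(2.691) = 4.30 dB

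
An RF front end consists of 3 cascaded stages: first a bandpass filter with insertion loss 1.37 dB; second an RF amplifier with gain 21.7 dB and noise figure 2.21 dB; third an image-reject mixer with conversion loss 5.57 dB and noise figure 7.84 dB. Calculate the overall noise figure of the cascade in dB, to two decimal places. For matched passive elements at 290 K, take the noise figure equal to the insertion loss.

Convert to linear (a loss of L dB is a gain of −L dB): F_i = 10^(NF_i/10), G_i = 10^(G_i,dB/10)
  Stage 1: F_1 = 10^(1.37/10) = 1.371, G_1 = 10^(−1.37/10) = 0.7295
  Stage 2: F_2 = 10^(2.21/10) = 1.663, G_2 = 10^(21.7/10) = 147.9
  Stage 3: F_3 = 10^(7.84/10) = 6.081, G_3 = 10^(−5.57/10) = 0.2773
Friis cascade:
  F = 1.371 + (1.663 − 1)/0.7295 + (6.081 − 1)/107.9 = 2.327
NF = 10 log₁₀(2.327) = 3.67 dB

3.67 dB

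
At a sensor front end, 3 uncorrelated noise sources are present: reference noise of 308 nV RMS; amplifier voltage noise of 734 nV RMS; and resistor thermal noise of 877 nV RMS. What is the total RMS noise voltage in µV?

Uncorrelated sources add in power (mean-square): V_tot = √(ΣV_i²)
V_tot = √[(3.08×10⁻⁷)² + (7.34×10⁻⁷)² + (8.77×10⁻⁷)²] = 1.18×10⁻⁶ V = 1.18 µV

1.18 µV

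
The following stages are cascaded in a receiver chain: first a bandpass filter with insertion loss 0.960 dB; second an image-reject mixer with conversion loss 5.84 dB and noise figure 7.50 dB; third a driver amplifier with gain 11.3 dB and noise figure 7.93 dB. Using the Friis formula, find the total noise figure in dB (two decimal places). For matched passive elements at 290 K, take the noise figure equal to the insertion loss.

15.04 dB

Convert to linear (a loss of L dB is a gain of −L dB): F_i = 10^(NF_i/10), G_i = 10^(G_i,dB/10)
  Stage 1: F_1 = 10^(0.960/10) = 1.247, G_1 = 10^(−0.960/10) = 0.8017
  Stage 2: F_2 = 10^(7.50/10) = 5.623, G_2 = 10^(−5.84/10) = 0.2606
  Stage 3: F_3 = 10^(7.93/10) = 6.209, G_3 = 10^(11.3/10) = 13.49
Friis cascade:
  F = 1.247 + (5.623 − 1)/0.8017 + (6.209 − 1)/0.2089 = 31.94
NF = 10 log₁₀(31.94) = 15.04 dB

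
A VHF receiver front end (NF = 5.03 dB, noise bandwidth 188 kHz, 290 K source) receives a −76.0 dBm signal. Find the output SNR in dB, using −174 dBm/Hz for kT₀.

40.2 dB

Noise floor: N = −174 + 10 log₁₀(B) + NF
10 log₁₀(1.88×10⁵) = 52.74 dB
N = −174 + 52.74 + 5.03 = −116.23 dBm
SNR = P_sig − N = −76.0 − (−116.23) = 40.23 dB → 40.2 dB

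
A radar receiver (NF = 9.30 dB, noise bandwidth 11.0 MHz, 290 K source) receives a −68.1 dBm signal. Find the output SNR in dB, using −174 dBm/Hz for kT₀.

26.2 dB

Noise floor: N = −174 + 10 log₁₀(B) + NF
10 log₁₀(1.10×10⁷) = 70.41 dB
N = −174 + 70.41 + 9.30 = −94.29 dBm
SNR = P_sig − N = −68.1 − (−94.29) = 26.19 dB → 26.2 dB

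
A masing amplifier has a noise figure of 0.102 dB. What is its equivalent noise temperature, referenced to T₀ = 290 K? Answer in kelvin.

F = 10^(0.102/10) = 1.02376
T_e = (F − 1)·T₀ = (1.02376 − 1) × 290 = 6.89 K

6.89 K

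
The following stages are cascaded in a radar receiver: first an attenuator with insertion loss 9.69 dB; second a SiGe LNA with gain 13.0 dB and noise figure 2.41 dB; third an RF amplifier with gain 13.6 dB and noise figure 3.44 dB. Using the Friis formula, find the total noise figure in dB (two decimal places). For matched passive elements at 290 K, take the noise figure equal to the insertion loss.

12.25 dB

Convert to linear (a loss of L dB is a gain of −L dB): F_i = 10^(NF_i/10), G_i = 10^(G_i,dB/10)
  Stage 1: F_1 = 10^(9.69/10) = 9.311, G_1 = 10^(−9.69/10) = 0.1074
  Stage 2: F_2 = 10^(2.41/10) = 1.742, G_2 = 10^(13.0/10) = 19.95
  Stage 3: F_3 = 10^(3.44/10) = 2.208, G_3 = 10^(13.6/10) = 22.91
Friis cascade:
  F = 9.311 + (1.742 − 1)/0.1074 + (2.208 − 1)/2.143 = 16.78
NF = 10 log₁₀(16.78) = 12.25 dB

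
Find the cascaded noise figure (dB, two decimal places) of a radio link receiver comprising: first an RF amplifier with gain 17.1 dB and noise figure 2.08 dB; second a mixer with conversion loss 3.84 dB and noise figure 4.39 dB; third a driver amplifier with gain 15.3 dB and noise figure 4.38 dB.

2.38 dB

Convert to linear (a loss of L dB is a gain of −L dB): F_i = 10^(NF_i/10), G_i = 10^(G_i,dB/10)
  Stage 1: F_1 = 10^(2.08/10) = 1.614, G_1 = 10^(17.1/10) = 51.29
  Stage 2: F_2 = 10^(4.39/10) = 2.748, G_2 = 10^(−3.84/10) = 0.4130
  Stage 3: F_3 = 10^(4.38/10) = 2.742, G_3 = 10^(15.3/10) = 33.88
Friis cascade:
  F = 1.614 + (2.748 − 1)/51.29 + (2.742 − 1)/21.18 = 1.731
NF = 10 log₁₀(1.731) = 2.38 dB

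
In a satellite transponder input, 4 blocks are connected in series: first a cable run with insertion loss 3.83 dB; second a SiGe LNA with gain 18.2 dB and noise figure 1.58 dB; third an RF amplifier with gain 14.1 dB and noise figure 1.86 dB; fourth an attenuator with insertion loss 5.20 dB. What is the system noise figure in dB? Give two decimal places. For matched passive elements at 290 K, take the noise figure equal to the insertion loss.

5.44 dB

Convert to linear (a loss of L dB is a gain of −L dB): F_i = 10^(NF_i/10), G_i = 10^(G_i,dB/10)
  Stage 1: F_1 = 10^(3.83/10) = 2.415, G_1 = 10^(−3.83/10) = 0.4140
  Stage 2: F_2 = 10^(1.58/10) = 1.439, G_2 = 10^(18.2/10) = 66.07
  Stage 3: F_3 = 10^(1.86/10) = 1.535, G_3 = 10^(14.1/10) = 25.70
  Stage 4: F_4 = 10^(5.20/10) = 3.311, G_4 = 10^(−5.20/10) = 0.3020
Friis cascade:
  F = 2.415 + (1.439 − 1)/0.4140 + (1.535 − 1)/27.35 + (3.311 − 1)/703.1 = 3.498
NF = 10 log₁₀(3.498) = 5.44 dB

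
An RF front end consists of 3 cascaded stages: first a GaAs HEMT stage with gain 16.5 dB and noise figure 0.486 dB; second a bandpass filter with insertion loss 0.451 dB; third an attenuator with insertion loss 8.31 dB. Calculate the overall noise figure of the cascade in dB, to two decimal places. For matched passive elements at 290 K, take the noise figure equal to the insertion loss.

Convert to linear (a loss of L dB is a gain of −L dB): F_i = 10^(NF_i/10), G_i = 10^(G_i,dB/10)
  Stage 1: F_1 = 10^(0.486/10) = 1.118, G_1 = 10^(16.5/10) = 44.67
  Stage 2: F_2 = 10^(0.451/10) = 1.109, G_2 = 10^(−0.451/10) = 0.9014
  Stage 3: F_3 = 10^(8.31/10) = 6.776, G_3 = 10^(−8.31/10) = 0.1476
Friis cascade:
  F = 1.118 + (1.109 − 1)/44.67 + (6.776 − 1)/40.26 = 1.264
NF = 10 log₁₀(1.264) = 1.02 dB

1.02 dB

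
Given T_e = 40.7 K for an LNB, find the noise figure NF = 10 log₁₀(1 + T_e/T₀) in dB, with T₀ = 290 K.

F = 1 + T_e/T₀ = 1 + 40.7/290 = 1.14034
NF = 10 log₁₀(1.14034) = 0.570 dB

0.570 dB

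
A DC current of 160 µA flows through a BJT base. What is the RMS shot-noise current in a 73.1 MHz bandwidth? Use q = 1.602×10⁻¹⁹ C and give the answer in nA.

61.2 nA

I_n = √(2qI·B)
2qI·B = 2 × 1.602×10⁻¹⁹ × 1.60×10⁻⁴ × 7.31×10⁷ = 3.75×10⁻¹⁵ A²
I_n = √(3.75×10⁻¹⁵) = 6.12×10⁻⁸ A = 61.2 nA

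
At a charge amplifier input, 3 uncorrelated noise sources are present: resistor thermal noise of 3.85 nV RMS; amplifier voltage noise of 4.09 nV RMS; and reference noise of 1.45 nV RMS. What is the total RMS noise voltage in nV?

Uncorrelated sources add in power (mean-square): V_tot = √(ΣV_i²)
V_tot = √[(3.85×10⁻⁹)² + (4.09×10⁻⁹)² + (1.45×10⁻⁹)²] = 5.80×10⁻⁹ V = 5.80 nV

5.80 nV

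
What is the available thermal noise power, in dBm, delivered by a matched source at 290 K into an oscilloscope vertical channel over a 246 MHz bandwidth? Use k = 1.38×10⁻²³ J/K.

P_n = kTB = 1.38×10⁻²³ × 290 × 2.46×10⁸ = 9.84×10⁻¹³ W
In dBm: 10 log₁₀(9.84×10⁻¹³ / 10⁻³) = −90.1 dBm

−90.1 dBm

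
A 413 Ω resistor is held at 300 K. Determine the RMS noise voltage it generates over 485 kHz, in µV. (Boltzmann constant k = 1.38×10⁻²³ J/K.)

1.82 µV

V_n = √(4kTRB)
4kTRB = 4 × 1.38×10⁻²³ × 300 × 4.13×10² × 4.85×10⁵ = 3.32×10⁻¹² V²
V_n = √(3.32×10⁻¹²) = 1.82×10⁻⁶ V = 1.82 µV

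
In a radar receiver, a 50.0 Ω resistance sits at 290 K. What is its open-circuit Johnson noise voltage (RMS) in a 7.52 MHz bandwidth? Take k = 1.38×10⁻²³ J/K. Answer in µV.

V_n = √(4kTRB)
4kTRB = 4 × 1.38×10⁻²³ × 290 × 5.00×10¹ × 7.52×10⁶ = 6.02×10⁻¹² V²
V_n = √(6.02×10⁻¹²) = 2.45×10⁻⁶ V = 2.45 µV

2.45 µV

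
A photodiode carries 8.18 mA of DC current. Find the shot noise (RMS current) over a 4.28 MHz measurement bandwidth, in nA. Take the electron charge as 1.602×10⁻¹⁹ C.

106 nA

I_n = √(2qI·B)
2qI·B = 2 × 1.602×10⁻¹⁹ × 8.18×10⁻³ × 4.28×10⁶ = 1.12×10⁻¹⁴ A²
I_n = √(1.12×10⁻¹⁴) = 1.06×10⁻⁷ A = 106 nA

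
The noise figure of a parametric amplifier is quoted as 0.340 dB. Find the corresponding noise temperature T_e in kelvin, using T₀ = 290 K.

F = 10^(0.340/10) = 1.08143
T_e = (F − 1)·T₀ = (1.08143 − 1) × 290 = 23.6 K

23.6 K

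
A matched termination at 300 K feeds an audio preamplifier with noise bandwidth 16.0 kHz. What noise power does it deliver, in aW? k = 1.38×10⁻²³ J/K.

66.2 aW

P_n = kTB = 1.38×10⁻²³ × 300 × 1.60×10⁴ = 6.62×10⁻¹⁷ W = 66.2 aW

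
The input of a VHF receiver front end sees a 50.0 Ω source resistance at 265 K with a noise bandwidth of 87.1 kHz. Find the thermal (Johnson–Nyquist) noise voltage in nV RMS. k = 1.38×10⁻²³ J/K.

V_n = √(4kTRB)
4kTRB = 4 × 1.38×10⁻²³ × 265 × 5.00×10¹ × 8.71×10⁴ = 6.37×10⁻¹⁴ V²
V_n = √(6.37×10⁻¹⁴) = 2.52×10⁻⁷ V = 252 nV

252 nV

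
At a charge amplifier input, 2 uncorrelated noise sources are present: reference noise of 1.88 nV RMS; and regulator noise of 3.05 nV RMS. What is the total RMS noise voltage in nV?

Uncorrelated sources add in power (mean-square): V_tot = √(ΣV_i²)
V_tot = √[(1.88×10⁻⁹)² + (3.05×10⁻⁹)²] = 3.58×10⁻⁹ V = 3.58 nV

3.58 nV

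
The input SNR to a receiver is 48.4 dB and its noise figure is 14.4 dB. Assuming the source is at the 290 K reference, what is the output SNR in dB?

34.0 dB

By definition F = SNR_in/SNR_out, so in dB: SNR_out = SNR_in − NF
SNR_out = 48.4 − 14.4 = 34.0 dB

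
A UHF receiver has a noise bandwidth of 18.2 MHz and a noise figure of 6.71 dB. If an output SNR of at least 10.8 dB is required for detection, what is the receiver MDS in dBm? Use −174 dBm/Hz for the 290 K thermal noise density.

−83.9 dBm

Sensitivity = −174 + 10 log₁₀(B) + NF + SNR_min
= −174 + 72.6 + 6.71 + 10.8
= −83.89 dBm → −83.9 dBm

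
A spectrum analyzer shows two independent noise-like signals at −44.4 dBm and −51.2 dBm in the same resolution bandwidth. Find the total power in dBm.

−43.6 dBm

Convert to linear, add, convert back:
P₁ = 3.63×10⁻⁸ W, P₂ = 7.59×10⁻⁹ W
P_tot = 4.39×10⁻⁸ W → 10 log₁₀(P_tot / 10⁻³) = −43.6 dBm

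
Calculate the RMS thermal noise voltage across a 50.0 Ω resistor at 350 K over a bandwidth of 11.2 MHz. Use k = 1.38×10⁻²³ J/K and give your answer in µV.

V_n = √(4kTRB)
4kTRB = 4 × 1.38×10⁻²³ × 350 × 5.00×10¹ × 1.12×10⁷ = 1.08×10⁻¹¹ V²
V_n = √(1.08×10⁻¹¹) = 3.29×10⁻⁶ V = 3.29 µV

3.29 µV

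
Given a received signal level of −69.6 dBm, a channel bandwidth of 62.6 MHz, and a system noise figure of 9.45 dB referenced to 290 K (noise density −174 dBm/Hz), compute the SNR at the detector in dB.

17.0 dB

Noise floor: N = −174 + 10 log₁₀(B) + NF
10 log₁₀(6.26×10⁷) = 77.97 dB
N = −174 + 77.97 + 9.45 = −86.58 dBm
SNR = P_sig − N = −69.6 − (−86.58) = 16.98 dB → 17.0 dB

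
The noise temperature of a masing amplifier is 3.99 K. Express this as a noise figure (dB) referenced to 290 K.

0.059 dB

F = 1 + T_e/T₀ = 1 + 3.99/290 = 1.01376
NF = 10 log₁₀(1.01376) = 0.059 dB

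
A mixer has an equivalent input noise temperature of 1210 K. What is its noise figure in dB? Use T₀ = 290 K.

7.14 dB

F = 1 + T_e/T₀ = 1 + 1210/290 = 5.17241
NF = 10 log₁₀(5.17241) = 7.14 dB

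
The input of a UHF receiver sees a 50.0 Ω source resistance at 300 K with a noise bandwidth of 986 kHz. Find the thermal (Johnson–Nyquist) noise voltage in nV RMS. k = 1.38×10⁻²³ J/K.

V_n = √(4kTRB)
4kTRB = 4 × 1.38×10⁻²³ × 300 × 5.00×10¹ × 9.86×10⁵ = 8.16×10⁻¹³ V²
V_n = √(8.16×10⁻¹³) = 9.04×10⁻⁷ V = 904 nV

904 nV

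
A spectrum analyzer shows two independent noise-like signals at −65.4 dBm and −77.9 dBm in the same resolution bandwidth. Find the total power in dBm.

−65.2 dBm

Convert to linear, add, convert back:
P₁ = 2.88×10⁻¹⁰ W, P₂ = 1.62×10⁻¹¹ W
P_tot = 3.05×10⁻¹⁰ W → 10 log₁₀(P_tot / 10⁻³) = −65.2 dBm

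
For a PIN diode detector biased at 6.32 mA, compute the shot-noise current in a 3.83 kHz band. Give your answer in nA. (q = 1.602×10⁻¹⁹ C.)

2.78 nA

I_n = √(2qI·B)
2qI·B = 2 × 1.602×10⁻¹⁹ × 6.32×10⁻³ × 3.83×10³ = 7.76×10⁻¹⁸ A²
I_n = √(7.76×10⁻¹⁸) = 2.78×10⁻⁹ A = 2.78 nA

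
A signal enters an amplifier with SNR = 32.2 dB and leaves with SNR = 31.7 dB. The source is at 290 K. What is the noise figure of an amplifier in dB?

0.5 dB

NF (dB) = SNR_in(dB) − SNR_out(dB) when the source is at T₀
NF = 32.2 − 31.7 = 0.5 dB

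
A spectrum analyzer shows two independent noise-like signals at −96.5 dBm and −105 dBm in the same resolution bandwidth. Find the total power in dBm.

Convert to linear, add, convert back:
P₁ = 2.24×10⁻¹³ W, P₂ = 3.16×10⁻¹⁴ W
P_tot = 2.55×10⁻¹³ W → 10 log₁₀(P_tot / 10⁻³) = −95.9 dBm

−95.9 dBm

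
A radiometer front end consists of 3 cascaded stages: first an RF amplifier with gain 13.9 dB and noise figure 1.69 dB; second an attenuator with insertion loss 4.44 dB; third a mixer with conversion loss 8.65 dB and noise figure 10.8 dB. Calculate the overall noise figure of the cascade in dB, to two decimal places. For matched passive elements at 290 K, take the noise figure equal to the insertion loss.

Convert to linear (a loss of L dB is a gain of −L dB): F_i = 10^(NF_i/10), G_i = 10^(G_i,dB/10)
  Stage 1: F_1 = 10^(1.69/10) = 1.476, G_1 = 10^(13.9/10) = 24.55
  Stage 2: F_2 = 10^(4.44/10) = 2.780, G_2 = 10^(−4.44/10) = 0.3597
  Stage 3: F_3 = 10^(10.8/10) = 12.02, G_3 = 10^(−8.65/10) = 0.1365
Friis cascade:
  F = 1.476 + (2.780 − 1)/24.55 + (12.02 − 1)/8.831 = 2.796
NF = 10 log₁₀(2.796) = 4.47 dB

4.47 dB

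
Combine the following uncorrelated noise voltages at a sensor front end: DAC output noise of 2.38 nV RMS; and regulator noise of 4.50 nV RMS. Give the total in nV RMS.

Uncorrelated sources add in power (mean-square): V_tot = √(ΣV_i²)
V_tot = √[(2.38×10⁻⁹)² + (4.50×10⁻⁹)²] = 5.09×10⁻⁹ V = 5.09 nV

5.09 nV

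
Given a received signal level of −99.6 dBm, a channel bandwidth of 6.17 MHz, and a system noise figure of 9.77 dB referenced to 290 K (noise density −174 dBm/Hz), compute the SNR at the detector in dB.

−3.3 dB

Noise floor: N = −174 + 10 log₁₀(B) + NF
10 log₁₀(6.17×10⁶) = 67.9 dB
N = −174 + 67.9 + 9.77 = −96.33 dBm
SNR = P_sig − N = −99.6 − (−96.33) = −3.27 dB → −3.3 dB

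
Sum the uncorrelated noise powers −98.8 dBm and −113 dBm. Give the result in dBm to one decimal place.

−98.6 dBm

Convert to linear, add, convert back:
P₁ = 1.32×10⁻¹³ W, P₂ = 5.01×10⁻¹⁵ W
P_tot = 1.37×10⁻¹³ W → 10 log₁₀(P_tot / 10⁻³) = −98.6 dBm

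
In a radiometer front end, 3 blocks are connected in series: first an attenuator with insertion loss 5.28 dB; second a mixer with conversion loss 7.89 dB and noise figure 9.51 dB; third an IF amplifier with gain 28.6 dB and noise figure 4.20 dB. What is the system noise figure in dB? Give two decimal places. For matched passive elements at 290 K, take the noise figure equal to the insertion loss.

18.06 dB

Convert to linear (a loss of L dB is a gain of −L dB): F_i = 10^(NF_i/10), G_i = 10^(G_i,dB/10)
  Stage 1: F_1 = 10^(5.28/10) = 3.373, G_1 = 10^(−5.28/10) = 0.2965
  Stage 2: F_2 = 10^(9.51/10) = 8.933, G_2 = 10^(−7.89/10) = 0.1626
  Stage 3: F_3 = 10^(4.20/10) = 2.630, G_3 = 10^(28.6/10) = 724.4
Friis cascade:
  F = 3.373 + (8.933 − 1)/0.2965 + (2.630 − 1)/0.04819 = 63.96
NF = 10 log₁₀(63.96) = 18.06 dB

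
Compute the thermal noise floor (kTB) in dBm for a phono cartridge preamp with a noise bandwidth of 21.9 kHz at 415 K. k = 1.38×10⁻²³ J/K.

−129.0 dBm

P_n = kTB = 1.38×10⁻²³ × 415 × 2.19×10⁴ = 1.25×10⁻¹⁶ W
In dBm: 10 log₁₀(1.25×10⁻¹⁶ / 10⁻³) = −129.0 dBm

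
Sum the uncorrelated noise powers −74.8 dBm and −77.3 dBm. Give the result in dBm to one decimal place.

−72.9 dBm

Convert to linear, add, convert back:
P₁ = 3.31×10⁻¹¹ W, P₂ = 1.86×10⁻¹¹ W
P_tot = 5.17×10⁻¹¹ W → 10 log₁₀(P_tot / 10⁻³) = −72.9 dBm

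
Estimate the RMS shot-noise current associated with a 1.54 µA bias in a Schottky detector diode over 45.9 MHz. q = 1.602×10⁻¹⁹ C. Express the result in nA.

I_n = √(2qI·B)
2qI·B = 2 × 1.602×10⁻¹⁹ × 1.54×10⁻⁶ × 4.59×10⁷ = 2.26×10⁻¹⁷ A²
I_n = √(2.26×10⁻¹⁷) = 4.76×10⁻⁹ A = 4.76 nA

4.76 nA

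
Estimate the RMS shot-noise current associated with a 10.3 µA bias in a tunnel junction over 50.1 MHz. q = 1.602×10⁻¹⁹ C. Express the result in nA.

I_n = √(2qI·B)
2qI·B = 2 × 1.602×10⁻¹⁹ × 1.03×10⁻⁵ × 5.01×10⁷ = 1.65×10⁻¹⁶ A²
I_n = √(1.65×10⁻¹⁶) = 1.29×10⁻⁸ A = 12.9 nA

12.9 nA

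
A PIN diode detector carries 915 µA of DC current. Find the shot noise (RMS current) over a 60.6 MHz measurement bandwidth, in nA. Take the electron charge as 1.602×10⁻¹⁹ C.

133 nA

I_n = √(2qI·B)
2qI·B = 2 × 1.602×10⁻¹⁹ × 9.15×10⁻⁴ × 6.06×10⁷ = 1.78×10⁻¹⁴ A²
I_n = √(1.78×10⁻¹⁴) = 1.33×10⁻⁷ A = 133 nA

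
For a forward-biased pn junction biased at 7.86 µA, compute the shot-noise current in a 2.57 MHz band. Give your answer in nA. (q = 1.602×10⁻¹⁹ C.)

2.54 nA

I_n = √(2qI·B)
2qI·B = 2 × 1.602×10⁻¹⁹ × 7.86×10⁻⁶ × 2.57×10⁶ = 6.47×10⁻¹⁸ A²
I_n = √(6.47×10⁻¹⁸) = 2.54×10⁻⁹ A = 2.54 nA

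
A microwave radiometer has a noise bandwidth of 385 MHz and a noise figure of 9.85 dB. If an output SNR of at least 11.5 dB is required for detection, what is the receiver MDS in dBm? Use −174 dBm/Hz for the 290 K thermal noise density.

−66.8 dBm

Sensitivity = −174 + 10 log₁₀(B) + NF + SNR_min
= −174 + 85.85 + 9.85 + 11.5
= −66.80 dBm → −66.8 dBm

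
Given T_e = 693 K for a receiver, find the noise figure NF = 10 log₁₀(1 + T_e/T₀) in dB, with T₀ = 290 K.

5.30 dB

F = 1 + T_e/T₀ = 1 + 693/290 = 3.38966
NF = 10 log₁₀(3.38966) = 5.30 dB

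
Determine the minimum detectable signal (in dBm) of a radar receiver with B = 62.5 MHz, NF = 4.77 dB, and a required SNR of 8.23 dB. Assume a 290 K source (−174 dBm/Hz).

Sensitivity = −174 + 10 log₁₀(B) + NF + SNR_min
= −174 + 77.96 + 4.77 + 8.23
= −83.04 dBm → −83.0 dBm

−83.0 dBm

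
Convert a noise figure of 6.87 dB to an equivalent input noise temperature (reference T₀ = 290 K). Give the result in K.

1121 K

F = 10^(6.87/10) = 4.86407
T_e = (F − 1)·T₀ = (4.86407 − 1) × 290 = 1121 K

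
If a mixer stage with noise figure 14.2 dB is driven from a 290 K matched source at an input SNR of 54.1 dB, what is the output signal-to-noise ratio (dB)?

39.9 dB

By definition F = SNR_in/SNR_out, so in dB: SNR_out = SNR_in − NF
SNR_out = 54.1 − 14.2 = 39.9 dB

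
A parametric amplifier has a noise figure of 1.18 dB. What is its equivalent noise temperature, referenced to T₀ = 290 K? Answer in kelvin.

F = 10^(1.18/10) = 1.3122
T_e = (F − 1)·T₀ = (1.3122 − 1) × 290 = 90.5 K

90.5 K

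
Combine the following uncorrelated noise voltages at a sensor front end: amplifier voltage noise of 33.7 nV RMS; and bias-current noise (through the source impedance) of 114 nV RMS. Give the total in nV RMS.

Uncorrelated sources add in power (mean-square): V_tot = √(ΣV_i²)
V_tot = √[(3.37×10⁻⁸)² + (1.14×10⁻⁷)²] = 1.19×10⁻⁷ V = 119 nV

119 nV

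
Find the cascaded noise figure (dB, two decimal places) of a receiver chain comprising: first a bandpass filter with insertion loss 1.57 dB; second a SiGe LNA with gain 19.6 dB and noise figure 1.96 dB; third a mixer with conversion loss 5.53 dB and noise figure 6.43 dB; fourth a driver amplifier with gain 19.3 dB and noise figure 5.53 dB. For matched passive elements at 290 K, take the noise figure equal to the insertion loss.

Convert to linear (a loss of L dB is a gain of −L dB): F_i = 10^(NF_i/10), G_i = 10^(G_i,dB/10)
  Stage 1: F_1 = 10^(1.57/10) = 1.435, G_1 = 10^(−1.57/10) = 0.6966
  Stage 2: F_2 = 10^(1.96/10) = 1.570, G_2 = 10^(19.6/10) = 91.20
  Stage 3: F_3 = 10^(6.43/10) = 4.395, G_3 = 10^(−5.53/10) = 0.2799
  Stage 4: F_4 = 10^(5.53/10) = 3.573, G_4 = 10^(19.3/10) = 85.11
Friis cascade:
  F = 1.435 + (1.570 − 1)/0.6966 + (4.395 − 1)/63.53 + (3.573 − 1)/17.78 = 2.452
NF = 10 log₁₀(2.452) = 3.90 dB

3.90 dB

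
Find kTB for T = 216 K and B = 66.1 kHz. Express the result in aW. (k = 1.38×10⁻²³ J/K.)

P_n = kTB = 1.38×10⁻²³ × 216 × 6.61×10⁴ = 1.97×10⁻¹⁶ W = 197 aW

197 aW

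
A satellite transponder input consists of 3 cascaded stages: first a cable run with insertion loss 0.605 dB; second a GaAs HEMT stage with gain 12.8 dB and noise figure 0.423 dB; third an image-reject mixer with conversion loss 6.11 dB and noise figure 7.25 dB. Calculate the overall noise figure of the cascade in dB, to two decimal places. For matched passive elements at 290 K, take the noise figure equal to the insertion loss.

1.84 dB

Convert to linear (a loss of L dB is a gain of −L dB): F_i = 10^(NF_i/10), G_i = 10^(G_i,dB/10)
  Stage 1: F_1 = 10^(0.605/10) = 1.149, G_1 = 10^(−0.605/10) = 0.8700
  Stage 2: F_2 = 10^(0.423/10) = 1.102, G_2 = 10^(12.8/10) = 19.05
  Stage 3: F_3 = 10^(7.25/10) = 5.309, G_3 = 10^(−6.11/10) = 0.2449
Friis cascade:
  F = 1.149 + (1.102 − 1)/0.8700 + (5.309 − 1)/16.58 = 1.527
NF = 10 log₁₀(1.527) = 1.84 dB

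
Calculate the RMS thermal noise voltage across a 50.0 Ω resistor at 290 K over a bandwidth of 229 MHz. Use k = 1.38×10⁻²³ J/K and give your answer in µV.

13.5 µV

V_n = √(4kTRB)
4kTRB = 4 × 1.38×10⁻²³ × 290 × 5.00×10¹ × 2.29×10⁸ = 1.83×10⁻¹⁰ V²
V_n = √(1.83×10⁻¹⁰) = 1.35×10⁻⁵ V = 13.5 µV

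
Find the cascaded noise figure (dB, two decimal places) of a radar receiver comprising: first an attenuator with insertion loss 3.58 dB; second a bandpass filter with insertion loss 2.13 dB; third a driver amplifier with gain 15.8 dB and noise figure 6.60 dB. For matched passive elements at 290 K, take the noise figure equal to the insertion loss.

12.31 dB

Convert to linear (a loss of L dB is a gain of −L dB): F_i = 10^(NF_i/10), G_i = 10^(G_i,dB/10)
  Stage 1: F_1 = 10^(3.58/10) = 2.280, G_1 = 10^(−3.58/10) = 0.4385
  Stage 2: F_2 = 10^(2.13/10) = 1.633, G_2 = 10^(−2.13/10) = 0.6124
  Stage 3: F_3 = 10^(6.60/10) = 4.571, G_3 = 10^(15.8/10) = 38.02
Friis cascade:
  F = 2.280 + (1.633 − 1)/0.4385 + (4.571 − 1)/0.2685 = 17.02
NF = 10 log₁₀(17.02) = 12.31 dB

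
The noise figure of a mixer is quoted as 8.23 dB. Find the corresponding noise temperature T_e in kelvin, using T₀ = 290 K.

1639 K

F = 10^(8.23/10) = 6.65273
T_e = (F − 1)·T₀ = (6.65273 − 1) × 290 = 1639 K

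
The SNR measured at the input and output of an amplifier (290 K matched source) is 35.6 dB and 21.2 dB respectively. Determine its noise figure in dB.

14.4 dB

NF (dB) = SNR_in(dB) − SNR_out(dB) when the source is at T₀
NF = 35.6 − 21.2 = 14.4 dB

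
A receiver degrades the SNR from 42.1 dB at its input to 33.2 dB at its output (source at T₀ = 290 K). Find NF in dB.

NF (dB) = SNR_in(dB) − SNR_out(dB) when the source is at T₀
NF = 42.1 − 33.2 = 8.9 dB

8.9 dB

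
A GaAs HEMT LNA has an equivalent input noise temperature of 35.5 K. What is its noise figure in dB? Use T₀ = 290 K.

F = 1 + T_e/T₀ = 1 + 35.5/290 = 1.12241
NF = 10 log₁₀(1.12241) = 0.502 dB

0.502 dB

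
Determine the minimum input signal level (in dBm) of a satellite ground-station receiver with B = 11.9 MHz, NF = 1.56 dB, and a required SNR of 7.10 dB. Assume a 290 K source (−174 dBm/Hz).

−94.6 dBm

Sensitivity = −174 + 10 log₁₀(B) + NF + SNR_min
= −174 + 70.76 + 1.56 + 7.10
= −94.58 dBm → −94.6 dBm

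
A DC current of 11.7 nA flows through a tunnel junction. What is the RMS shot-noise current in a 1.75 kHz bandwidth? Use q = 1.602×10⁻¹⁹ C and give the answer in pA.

2.56 pA

I_n = √(2qI·B)
2qI·B = 2 × 1.602×10⁻¹⁹ × 1.17×10⁻⁸ × 1.75×10³ = 6.56×10⁻²⁴ A²
I_n = √(6.56×10⁻²⁴) = 2.56×10⁻¹² A = 2.56 pA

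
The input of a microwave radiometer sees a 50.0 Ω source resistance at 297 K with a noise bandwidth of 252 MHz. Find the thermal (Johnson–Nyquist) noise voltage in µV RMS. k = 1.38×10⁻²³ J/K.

V_n = √(4kTRB)
4kTRB = 4 × 1.38×10⁻²³ × 297 × 5.00×10¹ × 2.52×10⁸ = 2.07×10⁻¹⁰ V²
V_n = √(2.07×10⁻¹⁰) = 1.44×10⁻⁵ V = 14.4 µV

14.4 µV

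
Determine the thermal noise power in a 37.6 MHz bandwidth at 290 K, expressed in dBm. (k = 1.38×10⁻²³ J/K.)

−98.2 dBm

P_n = kTB = 1.38×10⁻²³ × 290 × 3.76×10⁷ = 1.50×10⁻¹³ W
In dBm: 10 log₁₀(1.50×10⁻¹³ / 10⁻³) = −98.2 dBm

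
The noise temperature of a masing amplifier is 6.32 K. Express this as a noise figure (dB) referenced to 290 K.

0.094 dB

F = 1 + T_e/T₀ = 1 + 6.32/290 = 1.02179
NF = 10 log₁₀(1.02179) = 0.094 dB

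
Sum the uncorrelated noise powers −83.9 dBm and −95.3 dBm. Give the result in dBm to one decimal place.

−83.6 dBm

Convert to linear, add, convert back:
P₁ = 4.07×10⁻¹² W, P₂ = 2.95×10⁻¹³ W
P_tot = 4.37×10⁻¹² W → 10 log₁₀(P_tot / 10⁻³) = −83.6 dBm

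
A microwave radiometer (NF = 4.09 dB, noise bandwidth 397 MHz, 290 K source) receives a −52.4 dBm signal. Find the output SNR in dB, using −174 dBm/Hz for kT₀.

31.5 dB

Noise floor: N = −174 + 10 log₁₀(B) + NF
10 log₁₀(3.97×10⁸) = 85.99 dB
N = −174 + 85.99 + 4.09 = −83.92 dBm
SNR = P_sig − N = −52.4 − (−83.92) = 31.52 dB → 31.5 dB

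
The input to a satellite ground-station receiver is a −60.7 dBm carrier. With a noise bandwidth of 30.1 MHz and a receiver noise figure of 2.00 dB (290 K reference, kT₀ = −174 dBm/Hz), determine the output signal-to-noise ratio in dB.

Noise floor: N = −174 + 10 log₁₀(B) + NF
10 log₁₀(3.01×10⁷) = 74.79 dB
N = −174 + 74.79 + 2.00 = −97.21 dBm
SNR = P_sig − N = −60.7 − (−97.21) = 36.51 dB → 36.5 dB

36.5 dB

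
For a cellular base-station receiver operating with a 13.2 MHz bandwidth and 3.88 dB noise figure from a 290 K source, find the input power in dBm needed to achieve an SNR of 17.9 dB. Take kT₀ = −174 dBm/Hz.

−81.0 dBm

Sensitivity = −174 + 10 log₁₀(B) + NF + SNR_min
= −174 + 71.21 + 3.88 + 17.9
= −81.01 dBm → −81.0 dBm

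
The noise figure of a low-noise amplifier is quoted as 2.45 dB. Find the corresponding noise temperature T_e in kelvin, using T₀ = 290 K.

220 K

F = 10^(2.45/10) = 1.75792
T_e = (F − 1)·T₀ = (1.75792 − 1) × 290 = 220 K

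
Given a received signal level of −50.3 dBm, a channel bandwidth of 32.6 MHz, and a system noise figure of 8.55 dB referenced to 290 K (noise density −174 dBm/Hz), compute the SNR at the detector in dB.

Noise floor: N = −174 + 10 log₁₀(B) + NF
10 log₁₀(3.26×10⁷) = 75.13 dB
N = −174 + 75.13 + 8.55 = −90.32 dBm
SNR = P_sig − N = −50.3 − (−90.32) = 40.02 dB → 40.0 dB

40.0 dB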